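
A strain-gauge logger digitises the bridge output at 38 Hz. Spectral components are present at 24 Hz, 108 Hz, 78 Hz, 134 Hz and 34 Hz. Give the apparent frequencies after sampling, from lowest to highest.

2 Hz, 4 Hz, 6 Hz, 14 Hz, 18 Hz

fs/2 = 19 Hz.
24 Hz > fs/2 = 19 Hz, folds to fs − 24 Hz = 14 Hz.
108 Hz mod fs = 32 Hz.
32 Hz > fs/2 = 19 Hz, folds to fs − 32 Hz = 6 Hz.
78 Hz mod fs = 2 Hz.
2 Hz ≤ fs/2 = 19 Hz, appears at 2 Hz.
134 Hz mod fs = 20 Hz.
20 Hz > fs/2 = 19 Hz, folds to fs − 20 Hz = 18 Hz.
34 Hz > fs/2 = 19 Hz, folds to fs − 34 Hz = 4 Hz.
Distinct values: {2 Hz, 4 Hz, 6 Hz, 14 Hz, 18 Hz}.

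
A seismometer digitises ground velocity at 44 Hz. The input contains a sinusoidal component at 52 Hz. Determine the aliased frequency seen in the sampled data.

52 Hz mod fs = 8 Hz.
8 Hz ≤ fs/2 = 22 Hz, appears at 8 Hz.

8 Hz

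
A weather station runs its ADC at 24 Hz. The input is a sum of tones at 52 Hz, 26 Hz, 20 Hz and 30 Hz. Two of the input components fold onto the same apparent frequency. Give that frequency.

fs/2 = 12 Hz.
52 Hz mod fs = 4 Hz.
4 Hz ≤ fs/2 = 12 Hz, appears at 4 Hz.
26 Hz mod fs = 2 Hz.
2 Hz ≤ fs/2 = 12 Hz, appears at 2 Hz.
20 Hz > fs/2 = 12 Hz, folds to fs − 20 Hz = 4 Hz.
30 Hz mod fs = 6 Hz.
6 Hz ≤ fs/2 = 12 Hz, appears at 6 Hz.
20 Hz and 52 Hz both map to 4 Hz.

4 Hz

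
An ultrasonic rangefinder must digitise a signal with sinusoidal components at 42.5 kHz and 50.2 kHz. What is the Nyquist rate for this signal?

100.4 kHz

Highest-frequency component: 50.2 kHz.
Nyquist rate = 2 × 50.2 kHz = 100.4 kHz.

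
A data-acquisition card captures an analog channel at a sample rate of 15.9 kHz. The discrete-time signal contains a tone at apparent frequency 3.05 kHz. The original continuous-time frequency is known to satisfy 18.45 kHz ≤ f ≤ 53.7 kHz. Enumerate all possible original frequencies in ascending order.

18.95 kHz, 28.75 kHz, 34.85 kHz, 44.65 kHz, 50.75 kHz

Frequencies that alias to 3.05 kHz are k·fs ± 3.05 kHz for integer k ≥ 0.
k=0: 3.05 kHz.
k=1: 12.85 kHz, 18.95 kHz.
k=2: 28.75 kHz, 34.85 kHz.
k=3: 44.65 kHz, 50.75 kHz.
k=4: 60.55 kHz, 66.65 kHz.
Within [18.45 kHz, 53.7 kHz]: 18.95 kHz, 28.75 kHz, 34.85 kHz, 44.65 kHz, 50.75 kHz.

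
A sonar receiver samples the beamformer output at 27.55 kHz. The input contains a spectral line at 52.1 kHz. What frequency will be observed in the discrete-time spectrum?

52.1 kHz mod fs = 24.55 kHz.
24.55 kHz > fs/2 = 13.775 kHz, folds to fs − 24.55 kHz = 3 kHz.

3 kHz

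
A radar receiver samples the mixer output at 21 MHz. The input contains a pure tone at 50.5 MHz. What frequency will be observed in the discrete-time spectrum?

8.5 MHz

50.5 MHz mod fs = 8.5 MHz.
8.5 MHz ≤ fs/2 = 10.5 MHz, appears at 8.5 MHz.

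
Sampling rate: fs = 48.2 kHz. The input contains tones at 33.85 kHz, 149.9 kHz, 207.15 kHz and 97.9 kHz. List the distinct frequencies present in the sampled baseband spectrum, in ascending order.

fs/2 = 24.1 kHz.
33.85 kHz > fs/2 = 24.1 kHz, folds to fs − 33.85 kHz = 14.35 kHz.
149.9 kHz mod fs = 5.3 kHz.
5.3 kHz ≤ fs/2 = 24.1 kHz, appears at 5.3 kHz.
207.15 kHz mod fs = 14.35 kHz.
14.35 kHz ≤ fs/2 = 24.1 kHz, appears at 14.35 kHz.
97.9 kHz mod fs = 1.5 kHz.
1.5 kHz ≤ fs/2 = 24.1 kHz, appears at 1.5 kHz.
Distinct values: {1.5 kHz, 5.3 kHz, 14.35 kHz}.

1.5 kHz, 5.3 kHz, 14.35 kHz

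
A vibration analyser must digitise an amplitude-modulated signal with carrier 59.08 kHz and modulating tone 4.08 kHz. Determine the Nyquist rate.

126.32 kHz

AM sidebands sit at fc ± fm = 55 kHz and 63.16 kHz.
Highest-frequency component: 63.16 kHz.
Nyquist rate = 2 × 63.16 kHz = 126.32 kHz.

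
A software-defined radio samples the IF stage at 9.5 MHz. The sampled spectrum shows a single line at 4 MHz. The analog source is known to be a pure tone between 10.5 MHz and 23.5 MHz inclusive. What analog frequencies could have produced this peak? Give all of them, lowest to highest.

13.5 MHz, 15 MHz, 23 MHz

Frequencies that alias to 4 MHz are k·fs ± 4 MHz for integer k ≥ 0.
k=0: 4 MHz.
k=1: 5.5 MHz, 13.5 MHz.
k=2: 15 MHz, 23 MHz.
k=3: 24.5 MHz, 32.5 MHz.
Within [10.5 MHz, 23.5 MHz]: 13.5 MHz, 15 MHz, 23 MHz.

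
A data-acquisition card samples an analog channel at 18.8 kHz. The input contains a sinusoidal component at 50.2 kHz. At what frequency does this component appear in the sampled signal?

6.2 kHz

50.2 kHz mod fs = 12.6 kHz.
12.6 kHz > fs/2 = 9.4 kHz, folds to fs − 12.6 kHz = 6.2 kHz.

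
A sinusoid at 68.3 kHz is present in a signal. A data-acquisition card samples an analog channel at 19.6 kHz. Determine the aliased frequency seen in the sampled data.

68.3 kHz mod fs = 9.5 kHz.
9.5 kHz ≤ fs/2 = 9.8 kHz, appears at 9.5 kHz.

9.5 kHz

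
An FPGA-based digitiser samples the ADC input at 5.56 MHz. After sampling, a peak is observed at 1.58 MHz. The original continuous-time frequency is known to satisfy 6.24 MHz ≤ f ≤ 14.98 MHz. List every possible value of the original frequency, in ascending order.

7.14 MHz, 9.54 MHz, 12.7 MHz

Frequencies that alias to 1.58 MHz are k·fs ± 1.58 MHz for integer k ≥ 0.
k=0: 1.58 MHz.
k=1: 3.98 MHz, 7.14 MHz.
k=2: 9.54 MHz, 12.7 MHz.
k=3: 15.1 MHz, 18.26 MHz.
Within [6.24 MHz, 14.98 MHz]: 7.14 MHz, 9.54 MHz, 12.7 MHz.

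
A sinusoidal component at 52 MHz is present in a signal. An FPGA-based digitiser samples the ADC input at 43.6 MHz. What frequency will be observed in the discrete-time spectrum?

52 MHz mod fs = 8.4 MHz.
8.4 MHz ≤ fs/2 = 21.8 MHz, appears at 8.4 MHz.

8.4 MHz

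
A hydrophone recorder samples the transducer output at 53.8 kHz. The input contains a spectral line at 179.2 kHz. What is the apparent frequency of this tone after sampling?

179.2 kHz mod fs = 17.8 kHz.
17.8 kHz ≤ fs/2 = 26.9 kHz, appears at 17.8 kHz.

17.8 kHz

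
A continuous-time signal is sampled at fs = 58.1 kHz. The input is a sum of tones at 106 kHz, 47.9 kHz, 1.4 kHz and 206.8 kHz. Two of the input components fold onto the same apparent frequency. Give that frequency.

fs/2 = 29.05 kHz.
106 kHz mod fs = 47.9 kHz.
47.9 kHz > fs/2 = 29.05 kHz, folds to fs − 47.9 kHz = 10.2 kHz.
47.9 kHz > fs/2 = 29.05 kHz, folds to fs − 47.9 kHz = 10.2 kHz.
1.4 kHz ≤ fs/2 = 29.05 kHz, passes unchanged.
206.8 kHz mod fs = 32.5 kHz.
32.5 kHz > fs/2 = 29.05 kHz, folds to fs − 32.5 kHz = 25.6 kHz.
47.9 kHz and 106 kHz both map to 10.2 kHz.

10.2 kHz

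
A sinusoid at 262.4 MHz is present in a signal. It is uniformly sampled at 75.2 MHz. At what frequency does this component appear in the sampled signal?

36.8 MHz

262.4 MHz mod fs = 36.8 MHz.
36.8 MHz ≤ fs/2 = 37.6 MHz, appears at 36.8 MHz.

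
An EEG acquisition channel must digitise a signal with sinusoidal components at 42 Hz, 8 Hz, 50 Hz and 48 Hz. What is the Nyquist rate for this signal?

Highest-frequency component: 50 Hz.
Nyquist rate = 2 × 50 Hz = 100 Hz.

100 Hz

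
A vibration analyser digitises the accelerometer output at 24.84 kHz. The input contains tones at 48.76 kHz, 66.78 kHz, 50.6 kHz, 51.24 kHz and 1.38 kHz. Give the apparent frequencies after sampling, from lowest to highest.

fs/2 = 12.42 kHz.
48.76 kHz mod fs = 23.92 kHz.
23.92 kHz > fs/2 = 12.42 kHz, folds to fs − 23.92 kHz = 0.92 kHz.
66.78 kHz mod fs = 17.1 kHz.
17.1 kHz > fs/2 = 12.42 kHz, folds to fs − 17.1 kHz = 7.74 kHz.
50.6 kHz mod fs = 0.92 kHz.
0.92 kHz ≤ fs/2 = 12.42 kHz, appears at 0.92 kHz.
51.24 kHz mod fs = 1.56 kHz.
1.56 kHz ≤ fs/2 = 12.42 kHz, appears at 1.56 kHz.
1.38 kHz ≤ fs/2 = 12.42 kHz, passes unchanged.
Distinct values: {0.92 kHz, 1.38 kHz, 1.56 kHz, 7.74 kHz}.

0.92 kHz, 1.38 kHz, 1.56 kHz, 7.74 kHz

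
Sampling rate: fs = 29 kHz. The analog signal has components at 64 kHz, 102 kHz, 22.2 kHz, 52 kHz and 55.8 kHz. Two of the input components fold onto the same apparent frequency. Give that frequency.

fs/2 = 14.5 kHz.
64 kHz mod fs = 6 kHz.
6 kHz ≤ fs/2 = 14.5 kHz, appears at 6 kHz.
102 kHz mod fs = 15 kHz.
15 kHz > fs/2 = 14.5 kHz, folds to fs − 15 kHz = 14 kHz.
22.2 kHz > fs/2 = 14.5 kHz, folds to fs − 22.2 kHz = 6.8 kHz.
52 kHz mod fs = 23 kHz.
23 kHz > fs/2 = 14.5 kHz, folds to fs − 23 kHz = 6 kHz.
55.8 kHz mod fs = 26.8 kHz.
26.8 kHz > fs/2 = 14.5 kHz, folds to fs − 26.8 kHz = 2.2 kHz.
52 kHz and 64 kHz both map to 6 kHz.

6 kHz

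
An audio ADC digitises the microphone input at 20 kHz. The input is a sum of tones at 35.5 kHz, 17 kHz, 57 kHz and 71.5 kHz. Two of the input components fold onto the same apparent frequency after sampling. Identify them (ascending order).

fs/2 = 10 kHz.
35.5 kHz mod fs = 15.5 kHz.
15.5 kHz > fs/2 = 10 kHz, folds to fs − 15.5 kHz = 4.5 kHz.
17 kHz > fs/2 = 10 kHz, folds to fs − 17 kHz = 3 kHz.
57 kHz mod fs = 17 kHz.
17 kHz > fs/2 = 10 kHz, folds to fs − 17 kHz = 3 kHz.
71.5 kHz mod fs = 11.5 kHz.
11.5 kHz > fs/2 = 10 kHz, folds to fs − 11.5 kHz = 8.5 kHz.
17 kHz and 57 kHz both map to 3 kHz.

17 kHz, 57 kHz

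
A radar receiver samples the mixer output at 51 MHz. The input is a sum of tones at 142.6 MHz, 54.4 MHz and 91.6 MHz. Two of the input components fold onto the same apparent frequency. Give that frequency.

fs/2 = 25.5 MHz.
142.6 MHz mod fs = 40.6 MHz.
40.6 MHz > fs/2 = 25.5 MHz, folds to fs − 40.6 MHz = 10.4 MHz.
54.4 MHz mod fs = 3.4 MHz.
3.4 MHz ≤ fs/2 = 25.5 MHz, appears at 3.4 MHz.
91.6 MHz mod fs = 40.6 MHz.
40.6 MHz > fs/2 = 25.5 MHz, folds to fs − 40.6 MHz = 10.4 MHz.
91.6 MHz and 142.6 MHz both map to 10.4 MHz.

10.4 MHz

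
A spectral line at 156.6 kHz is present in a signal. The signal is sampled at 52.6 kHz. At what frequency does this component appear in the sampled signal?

1.2 kHz

156.6 kHz mod fs = 51.4 kHz.
51.4 kHz > fs/2 = 26.3 kHz, folds to fs − 51.4 kHz = 1.2 kHz.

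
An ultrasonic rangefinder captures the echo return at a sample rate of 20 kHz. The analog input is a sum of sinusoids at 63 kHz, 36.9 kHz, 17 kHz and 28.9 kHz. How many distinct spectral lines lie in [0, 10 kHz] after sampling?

3

fs/2 = 10 kHz.
63 kHz mod fs = 3 kHz.
3 kHz ≤ fs/2 = 10 kHz, appears at 3 kHz.
36.9 kHz mod fs = 16.9 kHz.
16.9 kHz > fs/2 = 10 kHz, folds to fs − 16.9 kHz = 3.1 kHz.
17 kHz > fs/2 = 10 kHz, folds to fs − 17 kHz = 3 kHz.
28.9 kHz mod fs = 8.9 kHz.
8.9 kHz ≤ fs/2 = 10 kHz, appears at 8.9 kHz.
Distinct values: {3 kHz, 3.1 kHz, 8.9 kHz} → 3.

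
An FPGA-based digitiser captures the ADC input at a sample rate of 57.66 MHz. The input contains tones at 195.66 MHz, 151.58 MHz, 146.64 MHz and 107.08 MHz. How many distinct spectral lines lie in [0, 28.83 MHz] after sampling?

4

fs/2 = 28.83 MHz.
195.66 MHz mod fs = 22.68 MHz.
22.68 MHz ≤ fs/2 = 28.83 MHz, appears at 22.68 MHz.
151.58 MHz mod fs = 36.26 MHz.
36.26 MHz > fs/2 = 28.83 MHz, folds to fs − 36.26 MHz = 21.4 MHz.
146.64 MHz mod fs = 31.32 MHz.
31.32 MHz > fs/2 = 28.83 MHz, folds to fs − 31.32 MHz = 26.34 MHz.
107.08 MHz mod fs = 49.42 MHz.
49.42 MHz > fs/2 = 28.83 MHz, folds to fs − 49.42 MHz = 8.24 MHz.
Distinct values: {8.24 MHz, 21.4 MHz, 22.68 MHz, 26.34 MHz} → 4.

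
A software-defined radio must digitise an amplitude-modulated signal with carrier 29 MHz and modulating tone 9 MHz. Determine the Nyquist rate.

AM sidebands sit at fc ± fm = 20 MHz and 38 MHz.
Highest-frequency component: 38 MHz.
Nyquist rate = 2 × 38 MHz = 76 MHz.

76 MHz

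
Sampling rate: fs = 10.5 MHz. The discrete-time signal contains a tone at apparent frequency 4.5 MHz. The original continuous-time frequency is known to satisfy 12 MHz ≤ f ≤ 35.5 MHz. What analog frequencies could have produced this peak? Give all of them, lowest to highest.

15 MHz, 16.5 MHz, 25.5 MHz, 27 MHz

Frequencies that alias to 4.5 MHz are k·fs ± 4.5 MHz for integer k ≥ 0.
k=0: 4.5 MHz.
k=1: 6 MHz, 15 MHz.
k=2: 16.5 MHz, 25.5 MHz.
k=3: 27 MHz, 36 MHz.
k=4: 37.5 MHz, 46.5 MHz.
Within [12 MHz, 35.5 MHz]: 15 MHz, 16.5 MHz, 25.5 MHz, 27 MHz.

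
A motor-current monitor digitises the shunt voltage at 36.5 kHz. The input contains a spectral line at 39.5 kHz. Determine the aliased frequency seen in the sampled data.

39.5 kHz mod fs = 3 kHz.
3 kHz ≤ fs/2 = 18.25 kHz, appears at 3 kHz.

3 kHz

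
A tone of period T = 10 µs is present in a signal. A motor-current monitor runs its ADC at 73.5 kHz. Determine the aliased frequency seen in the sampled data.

26.5 kHz

T = 10 µs → f = 1/T = 100 kHz.
100 kHz mod fs = 26.5 kHz.
26.5 kHz ≤ fs/2 = 36.75 kHz, appears at 26.5 kHz.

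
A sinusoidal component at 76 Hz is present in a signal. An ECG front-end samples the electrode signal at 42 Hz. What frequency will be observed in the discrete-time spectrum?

76 Hz mod fs = 34 Hz.
34 Hz > fs/2 = 21 Hz, folds to fs − 34 Hz = 8 Hz.

8 Hz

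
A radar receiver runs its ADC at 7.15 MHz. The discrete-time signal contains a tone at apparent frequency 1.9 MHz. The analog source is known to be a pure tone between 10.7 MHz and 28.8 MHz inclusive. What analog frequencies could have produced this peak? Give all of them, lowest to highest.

12.4 MHz, 16.2 MHz, 19.55 MHz, 23.35 MHz, 26.7 MHz

Frequencies that alias to 1.9 MHz are k·fs ± 1.9 MHz for integer k ≥ 0.
k=0: 1.9 MHz.
k=1: 5.25 MHz, 9.05 MHz.
k=2: 12.4 MHz, 16.2 MHz.
k=3: 19.55 MHz, 23.35 MHz.
k=4: 26.7 MHz, 30.5 MHz.
k=5: 33.85 MHz, 37.65 MHz.
Within [10.7 MHz, 28.8 MHz]: 12.4 MHz, 16.2 MHz, 19.55 MHz, 23.35 MHz, 26.7 MHz.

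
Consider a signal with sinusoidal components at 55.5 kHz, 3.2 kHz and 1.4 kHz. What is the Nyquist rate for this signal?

Highest-frequency component: 55.5 kHz.
Nyquist rate = 2 × 55.5 kHz = 111 kHz.

111 kHz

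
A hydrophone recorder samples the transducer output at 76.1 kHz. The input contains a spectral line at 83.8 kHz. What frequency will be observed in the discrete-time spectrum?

83.8 kHz mod fs = 7.7 kHz.
7.7 kHz ≤ fs/2 = 38.05 kHz, appears at 7.7 kHz.

7.7 kHz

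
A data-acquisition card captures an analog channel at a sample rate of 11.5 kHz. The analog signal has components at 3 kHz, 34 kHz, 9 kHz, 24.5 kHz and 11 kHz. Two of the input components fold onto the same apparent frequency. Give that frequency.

fs/2 = 5.75 kHz.
3 kHz ≤ fs/2 = 5.75 kHz, passes unchanged.
34 kHz mod fs = 11 kHz.
11 kHz > fs/2 = 5.75 kHz, folds to fs − 11 kHz = 0.5 kHz.
9 kHz > fs/2 = 5.75 kHz, folds to fs − 9 kHz = 2.5 kHz.
24.5 kHz mod fs = 1.5 kHz.
1.5 kHz ≤ fs/2 = 5.75 kHz, appears at 1.5 kHz.
11 kHz > fs/2 = 5.75 kHz, folds to fs − 11 kHz = 0.5 kHz.
11 kHz and 34 kHz both map to 0.5 kHz.

0.5 kHz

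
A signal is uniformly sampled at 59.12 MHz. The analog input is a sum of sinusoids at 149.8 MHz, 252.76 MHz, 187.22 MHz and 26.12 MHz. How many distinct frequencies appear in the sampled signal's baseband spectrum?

4

fs/2 = 29.56 MHz.
149.8 MHz mod fs = 31.56 MHz.
31.56 MHz > fs/2 = 29.56 MHz, folds to fs − 31.56 MHz = 27.56 MHz.
252.76 MHz mod fs = 16.28 MHz.
16.28 MHz ≤ fs/2 = 29.56 MHz, appears at 16.28 MHz.
187.22 MHz mod fs = 9.86 MHz.
9.86 MHz ≤ fs/2 = 29.56 MHz, appears at 9.86 MHz.
26.12 MHz ≤ fs/2 = 29.56 MHz, passes unchanged.
Distinct values: {9.86 MHz, 16.28 MHz, 26.12 MHz, 27.56 MHz} → 4.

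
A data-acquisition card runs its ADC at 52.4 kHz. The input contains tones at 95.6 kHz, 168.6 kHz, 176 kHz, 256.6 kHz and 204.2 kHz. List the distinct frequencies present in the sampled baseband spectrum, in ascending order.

5.4 kHz, 9.2 kHz, 11.4 kHz, 18.8 kHz

fs/2 = 26.2 kHz.
95.6 kHz mod fs = 43.2 kHz.
43.2 kHz > fs/2 = 26.2 kHz, folds to fs − 43.2 kHz = 9.2 kHz.
168.6 kHz mod fs = 11.4 kHz.
11.4 kHz ≤ fs/2 = 26.2 kHz, appears at 11.4 kHz.
176 kHz mod fs = 18.8 kHz.
18.8 kHz ≤ fs/2 = 26.2 kHz, appears at 18.8 kHz.
256.6 kHz mod fs = 47 kHz.
47 kHz > fs/2 = 26.2 kHz, folds to fs − 47 kHz = 5.4 kHz.
204.2 kHz mod fs = 47 kHz.
47 kHz > fs/2 = 26.2 kHz, folds to fs − 47 kHz = 5.4 kHz.
Distinct values: {5.4 kHz, 9.2 kHz, 11.4 kHz, 18.8 kHz}.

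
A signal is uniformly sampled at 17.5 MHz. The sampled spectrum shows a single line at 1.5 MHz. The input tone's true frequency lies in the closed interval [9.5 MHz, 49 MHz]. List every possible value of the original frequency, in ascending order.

Frequencies that alias to 1.5 MHz are k·fs ± 1.5 MHz for integer k ≥ 0.
k=0: 1.5 MHz.
k=1: 16 MHz, 19 MHz.
k=2: 33.5 MHz, 36.5 MHz.
k=3: 51 MHz, 54 MHz.
Within [9.5 MHz, 49 MHz]: 16 MHz, 19 MHz, 33.5 MHz, 36.5 MHz.

16 MHz, 19 MHz, 33.5 MHz, 36.5 MHz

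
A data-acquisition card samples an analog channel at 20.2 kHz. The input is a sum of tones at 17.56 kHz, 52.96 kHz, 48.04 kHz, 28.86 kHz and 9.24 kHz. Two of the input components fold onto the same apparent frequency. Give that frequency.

7.64 kHz

fs/2 = 10.1 kHz.
17.56 kHz > fs/2 = 10.1 kHz, folds to fs − 17.56 kHz = 2.64 kHz.
52.96 kHz mod fs = 12.56 kHz.
12.56 kHz > fs/2 = 10.1 kHz, folds to fs − 12.56 kHz = 7.64 kHz.
48.04 kHz mod fs = 7.64 kHz.
7.64 kHz ≤ fs/2 = 10.1 kHz, appears at 7.64 kHz.
28.86 kHz mod fs = 8.66 kHz.
8.66 kHz ≤ fs/2 = 10.1 kHz, appears at 8.66 kHz.
9.24 kHz ≤ fs/2 = 10.1 kHz, passes unchanged.
48.04 kHz and 52.96 kHz both map to 7.64 kHz.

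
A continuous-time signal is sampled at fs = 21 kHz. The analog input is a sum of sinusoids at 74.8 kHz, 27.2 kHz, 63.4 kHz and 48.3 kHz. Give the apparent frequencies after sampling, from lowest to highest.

fs/2 = 10.5 kHz.
74.8 kHz mod fs = 11.8 kHz.
11.8 kHz > fs/2 = 10.5 kHz, folds to fs − 11.8 kHz = 9.2 kHz.
27.2 kHz mod fs = 6.2 kHz.
6.2 kHz ≤ fs/2 = 10.5 kHz, appears at 6.2 kHz.
63.4 kHz mod fs = 0.4 kHz.
0.4 kHz ≤ fs/2 = 10.5 kHz, appears at 0.4 kHz.
48.3 kHz mod fs = 6.3 kHz.
6.3 kHz ≤ fs/2 = 10.5 kHz, appears at 6.3 kHz.
Distinct values: {0.4 kHz, 6.2 kHz, 6.3 kHz, 9.2 kHz}.

0.4 kHz, 6.2 kHz, 6.3 kHz, 9.2 kHz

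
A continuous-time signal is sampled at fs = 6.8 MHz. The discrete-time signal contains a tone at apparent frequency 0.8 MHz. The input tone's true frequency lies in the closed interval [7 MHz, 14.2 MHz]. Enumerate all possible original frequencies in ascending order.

Frequencies that alias to 0.8 MHz are k·fs ± 0.8 MHz for integer k ≥ 0.
k=0: 0.8 MHz.
k=1: 6 MHz, 7.6 MHz.
k=2: 12.8 MHz, 14.4 MHz.
k=3: 19.6 MHz, 21.2 MHz.
Within [7 MHz, 14.2 MHz]: 7.6 MHz, 12.8 MHz.

7.6 MHz, 12.8 MHz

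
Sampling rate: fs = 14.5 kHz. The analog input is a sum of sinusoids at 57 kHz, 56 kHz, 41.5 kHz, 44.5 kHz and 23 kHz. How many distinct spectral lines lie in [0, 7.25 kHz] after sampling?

3

fs/2 = 7.25 kHz.
57 kHz mod fs = 13.5 kHz.
13.5 kHz > fs/2 = 7.25 kHz, folds to fs − 13.5 kHz = 1 kHz.
56 kHz mod fs = 12.5 kHz.
12.5 kHz > fs/2 = 7.25 kHz, folds to fs − 12.5 kHz = 2 kHz.
41.5 kHz mod fs = 12.5 kHz.
12.5 kHz > fs/2 = 7.25 kHz, folds to fs − 12.5 kHz = 2 kHz.
44.5 kHz mod fs = 1 kHz.
1 kHz ≤ fs/2 = 7.25 kHz, appears at 1 kHz.
23 kHz mod fs = 8.5 kHz.
8.5 kHz > fs/2 = 7.25 kHz, folds to fs − 8.5 kHz = 6 kHz.
Distinct values: {1 kHz, 2 kHz, 6 kHz} → 3.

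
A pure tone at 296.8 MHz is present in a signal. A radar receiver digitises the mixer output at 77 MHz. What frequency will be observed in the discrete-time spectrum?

296.8 MHz mod fs = 65.8 MHz.
65.8 MHz > fs/2 = 38.5 MHz, folds to fs − 65.8 MHz = 11.2 MHz.

11.2 MHz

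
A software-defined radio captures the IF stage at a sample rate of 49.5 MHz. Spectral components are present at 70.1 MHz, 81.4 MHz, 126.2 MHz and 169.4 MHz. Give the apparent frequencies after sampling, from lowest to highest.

fs/2 = 24.75 MHz.
70.1 MHz mod fs = 20.6 MHz.
20.6 MHz ≤ fs/2 = 24.75 MHz, appears at 20.6 MHz.
81.4 MHz mod fs = 31.9 MHz.
31.9 MHz > fs/2 = 24.75 MHz, folds to fs − 31.9 MHz = 17.6 MHz.
126.2 MHz mod fs = 27.2 MHz.
27.2 MHz > fs/2 = 24.75 MHz, folds to fs − 27.2 MHz = 22.3 MHz.
169.4 MHz mod fs = 20.9 MHz.
20.9 MHz ≤ fs/2 = 24.75 MHz, appears at 20.9 MHz.
Distinct values: {17.6 MHz, 20.6 MHz, 20.9 MHz, 22.3 MHz}.

17.6 MHz, 20.6 MHz, 20.9 MHz, 22.3 MHz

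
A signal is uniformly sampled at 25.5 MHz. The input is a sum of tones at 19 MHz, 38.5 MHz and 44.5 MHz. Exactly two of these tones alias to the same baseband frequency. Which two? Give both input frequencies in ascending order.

19 MHz, 44.5 MHz

fs/2 = 12.75 MHz.
19 MHz > fs/2 = 12.75 MHz, folds to fs − 19 MHz = 6.5 MHz.
38.5 MHz mod fs = 13 MHz.
13 MHz > fs/2 = 12.75 MHz, folds to fs − 13 MHz = 12.5 MHz.
44.5 MHz mod fs = 19 MHz.
19 MHz > fs/2 = 12.75 MHz, folds to fs − 19 MHz = 6.5 MHz.
19 MHz and 44.5 MHz both map to 6.5 MHz.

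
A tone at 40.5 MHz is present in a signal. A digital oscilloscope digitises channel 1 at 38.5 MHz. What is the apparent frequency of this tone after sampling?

2 MHz

40.5 MHz mod fs = 2 MHz.
2 MHz ≤ fs/2 = 19.25 MHz, appears at 2 MHz.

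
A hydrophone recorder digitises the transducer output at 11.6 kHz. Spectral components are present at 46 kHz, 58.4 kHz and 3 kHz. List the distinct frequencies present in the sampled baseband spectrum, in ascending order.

0.4 kHz, 3 kHz

fs/2 = 5.8 kHz.
46 kHz mod fs = 11.2 kHz.
11.2 kHz > fs/2 = 5.8 kHz, folds to fs − 11.2 kHz = 0.4 kHz.
58.4 kHz mod fs = 0.4 kHz.
0.4 kHz ≤ fs/2 = 5.8 kHz, appears at 0.4 kHz.
3 kHz ≤ fs/2 = 5.8 kHz, passes unchanged.
Distinct values: {0.4 kHz, 3 kHz}.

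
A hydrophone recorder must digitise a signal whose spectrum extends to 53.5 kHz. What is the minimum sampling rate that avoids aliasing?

Nyquist rate = 2 × 53.5 kHz = 107 kHz.

107 kHz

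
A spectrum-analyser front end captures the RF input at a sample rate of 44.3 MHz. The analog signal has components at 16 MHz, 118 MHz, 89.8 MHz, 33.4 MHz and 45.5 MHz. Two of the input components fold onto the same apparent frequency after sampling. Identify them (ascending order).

fs/2 = 22.15 MHz.
16 MHz ≤ fs/2 = 22.15 MHz, passes unchanged.
118 MHz mod fs = 29.4 MHz.
29.4 MHz > fs/2 = 22.15 MHz, folds to fs − 29.4 MHz = 14.9 MHz.
89.8 MHz mod fs = 1.2 MHz.
1.2 MHz ≤ fs/2 = 22.15 MHz, appears at 1.2 MHz.
33.4 MHz > fs/2 = 22.15 MHz, folds to fs − 33.4 MHz = 10.9 MHz.
45.5 MHz mod fs = 1.2 MHz.
1.2 MHz ≤ fs/2 = 22.15 MHz, appears at 1.2 MHz.
45.5 MHz and 89.8 MHz both map to 1.2 MHz.

45.5 MHz, 89.8 MHz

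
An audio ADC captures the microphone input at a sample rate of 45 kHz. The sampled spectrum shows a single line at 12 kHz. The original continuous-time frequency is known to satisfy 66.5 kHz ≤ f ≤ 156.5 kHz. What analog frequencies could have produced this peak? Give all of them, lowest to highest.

Frequencies that alias to 12 kHz are k·fs ± 12 kHz for integer k ≥ 0.
k=0: 12 kHz.
k=1: 33 kHz, 57 kHz.
k=2: 78 kHz, 102 kHz.
k=3: 123 kHz, 147 kHz.
k=4: 168 kHz, 192 kHz.
Within [66.5 kHz, 156.5 kHz]: 78 kHz, 102 kHz, 123 kHz, 147 kHz.

78 kHz, 102 kHz, 123 kHz, 147 kHz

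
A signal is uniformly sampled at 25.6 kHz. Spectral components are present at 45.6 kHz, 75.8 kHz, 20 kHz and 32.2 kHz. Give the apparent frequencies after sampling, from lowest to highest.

1 kHz, 5.6 kHz, 6.6 kHz

fs/2 = 12.8 kHz.
45.6 kHz mod fs = 20 kHz.
20 kHz > fs/2 = 12.8 kHz, folds to fs − 20 kHz = 5.6 kHz.
75.8 kHz mod fs = 24.6 kHz.
24.6 kHz > fs/2 = 12.8 kHz, folds to fs − 24.6 kHz = 1 kHz.
20 kHz > fs/2 = 12.8 kHz, folds to fs − 20 kHz = 5.6 kHz.
32.2 kHz mod fs = 6.6 kHz.
6.6 kHz ≤ fs/2 = 12.8 kHz, appears at 6.6 kHz.
Distinct values: {1 kHz, 5.6 kHz, 6.6 kHz}.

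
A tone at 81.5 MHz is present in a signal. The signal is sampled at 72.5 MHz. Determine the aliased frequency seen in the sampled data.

9 MHz

81.5 MHz mod fs = 9 MHz.
9 MHz ≤ fs/2 = 36.25 MHz, appears at 9 MHz.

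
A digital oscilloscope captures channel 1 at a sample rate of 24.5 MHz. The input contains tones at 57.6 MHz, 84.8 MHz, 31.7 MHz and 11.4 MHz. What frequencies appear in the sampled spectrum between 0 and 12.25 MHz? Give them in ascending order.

fs/2 = 12.25 MHz.
57.6 MHz mod fs = 8.6 MHz.
8.6 MHz ≤ fs/2 = 12.25 MHz, appears at 8.6 MHz.
84.8 MHz mod fs = 11.3 MHz.
11.3 MHz ≤ fs/2 = 12.25 MHz, appears at 11.3 MHz.
31.7 MHz mod fs = 7.2 MHz.
7.2 MHz ≤ fs/2 = 12.25 MHz, appears at 7.2 MHz.
11.4 MHz ≤ fs/2 = 12.25 MHz, passes unchanged.
Distinct values: {7.2 MHz, 8.6 MHz, 11.3 MHz, 11.4 MHz}.

7.2 MHz, 8.6 MHz, 11.3 MHz, 11.4 MHz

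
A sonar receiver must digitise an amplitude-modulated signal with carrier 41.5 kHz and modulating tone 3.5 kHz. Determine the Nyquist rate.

AM sidebands sit at fc ± fm = 38 kHz and 45 kHz.
Highest-frequency component: 45 kHz.
Nyquist rate = 2 × 45 kHz = 90 kHz.

90 kHz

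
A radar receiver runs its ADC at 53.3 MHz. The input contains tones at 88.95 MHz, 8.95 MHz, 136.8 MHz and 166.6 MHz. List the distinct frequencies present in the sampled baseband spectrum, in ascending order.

6.7 MHz, 8.95 MHz, 17.65 MHz, 23.1 MHz

fs/2 = 26.65 MHz.
88.95 MHz mod fs = 35.65 MHz.
35.65 MHz > fs/2 = 26.65 MHz, folds to fs − 35.65 MHz = 17.65 MHz.
8.95 MHz ≤ fs/2 = 26.65 MHz, passes unchanged.
136.8 MHz mod fs = 30.2 MHz.
30.2 MHz > fs/2 = 26.65 MHz, folds to fs − 30.2 MHz = 23.1 MHz.
166.6 MHz mod fs = 6.7 MHz.
6.7 MHz ≤ fs/2 = 26.65 MHz, appears at 6.7 MHz.
Distinct values: {6.7 MHz, 8.95 MHz, 17.65 MHz, 23.1 MHz}.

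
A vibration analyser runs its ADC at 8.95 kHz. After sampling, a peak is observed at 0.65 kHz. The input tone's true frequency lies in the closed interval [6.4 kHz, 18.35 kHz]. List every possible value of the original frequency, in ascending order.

Frequencies that alias to 0.65 kHz are k·fs ± 0.65 kHz for integer k ≥ 0.
k=0: 0.65 kHz.
k=1: 8.3 kHz, 9.6 kHz.
k=2: 17.25 kHz, 18.55 kHz.
k=3: 26.2 kHz, 27.5 kHz.
Within [6.4 kHz, 18.35 kHz]: 8.3 kHz, 9.6 kHz, 17.25 kHz.

8.3 kHz, 9.6 kHz, 17.25 kHz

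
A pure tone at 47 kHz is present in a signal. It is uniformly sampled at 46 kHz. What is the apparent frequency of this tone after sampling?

1 kHz

47 kHz mod fs = 1 kHz.
1 kHz ≤ fs/2 = 23 kHz, appears at 1 kHz.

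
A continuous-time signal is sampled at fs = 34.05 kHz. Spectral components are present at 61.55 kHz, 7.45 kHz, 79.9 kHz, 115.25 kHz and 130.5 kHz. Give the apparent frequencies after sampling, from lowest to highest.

5.7 kHz, 6.55 kHz, 7.45 kHz, 11.8 kHz, 13.1 kHz

fs/2 = 17.025 kHz.
61.55 kHz mod fs = 27.5 kHz.
27.5 kHz > fs/2 = 17.025 kHz, folds to fs − 27.5 kHz = 6.55 kHz.
7.45 kHz ≤ fs/2 = 17.025 kHz, passes unchanged.
79.9 kHz mod fs = 11.8 kHz.
11.8 kHz ≤ fs/2 = 17.025 kHz, appears at 11.8 kHz.
115.25 kHz mod fs = 13.1 kHz.
13.1 kHz ≤ fs/2 = 17.025 kHz, appears at 13.1 kHz.
130.5 kHz mod fs = 28.35 kHz.
28.35 kHz > fs/2 = 17.025 kHz, folds to fs − 28.35 kHz = 5.7 kHz.
Distinct values: {5.7 kHz, 6.55 kHz, 7.45 kHz, 11.8 kHz, 13.1 kHz}.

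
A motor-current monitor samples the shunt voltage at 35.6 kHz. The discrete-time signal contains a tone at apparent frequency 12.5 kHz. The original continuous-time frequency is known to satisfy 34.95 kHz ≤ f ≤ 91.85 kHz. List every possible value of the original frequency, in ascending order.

Frequencies that alias to 12.5 kHz are k·fs ± 12.5 kHz for integer k ≥ 0.
k=0: 12.5 kHz.
k=1: 23.1 kHz, 48.1 kHz.
k=2: 58.7 kHz, 83.7 kHz.
k=3: 94.3 kHz, 119.3 kHz.
Within [34.95 kHz, 91.85 kHz]: 48.1 kHz, 58.7 kHz, 83.7 kHz.

48.1 kHz, 58.7 kHz, 83.7 kHz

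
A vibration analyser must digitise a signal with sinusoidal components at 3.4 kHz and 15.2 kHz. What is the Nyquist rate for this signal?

30.4 kHz

Highest-frequency component: 15.2 kHz.
Nyquist rate = 2 × 15.2 kHz = 30.4 kHz.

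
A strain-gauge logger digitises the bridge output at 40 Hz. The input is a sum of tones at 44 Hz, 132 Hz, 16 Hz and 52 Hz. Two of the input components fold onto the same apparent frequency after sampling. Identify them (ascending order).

fs/2 = 20 Hz.
44 Hz mod fs = 4 Hz.
4 Hz ≤ fs/2 = 20 Hz, appears at 4 Hz.
132 Hz mod fs = 12 Hz.
12 Hz ≤ fs/2 = 20 Hz, appears at 12 Hz.
16 Hz ≤ fs/2 = 20 Hz, passes unchanged.
52 Hz mod fs = 12 Hz.
12 Hz ≤ fs/2 = 20 Hz, appears at 12 Hz.
52 Hz and 132 Hz both map to 12 Hz.

52 Hz, 132 Hz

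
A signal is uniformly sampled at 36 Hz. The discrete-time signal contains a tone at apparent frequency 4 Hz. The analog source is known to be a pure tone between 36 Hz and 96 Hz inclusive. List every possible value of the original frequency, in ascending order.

Frequencies that alias to 4 Hz are k·fs ± 4 Hz for integer k ≥ 0.
k=0: 4 Hz.
k=1: 32 Hz, 40 Hz.
k=2: 68 Hz, 76 Hz.
k=3: 104 Hz, 112 Hz.
Within [36 Hz, 96 Hz]: 40 Hz, 68 Hz, 76 Hz.

40 Hz, 68 Hz, 76 Hz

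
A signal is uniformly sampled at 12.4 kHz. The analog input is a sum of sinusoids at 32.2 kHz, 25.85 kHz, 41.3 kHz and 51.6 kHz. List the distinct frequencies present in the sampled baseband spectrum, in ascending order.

1.05 kHz, 2 kHz, 4.1 kHz, 5 kHz

fs/2 = 6.2 kHz.
32.2 kHz mod fs = 7.4 kHz.
7.4 kHz > fs/2 = 6.2 kHz, folds to fs − 7.4 kHz = 5 kHz.
25.85 kHz mod fs = 1.05 kHz.
1.05 kHz ≤ fs/2 = 6.2 kHz, appears at 1.05 kHz.
41.3 kHz mod fs = 4.1 kHz.
4.1 kHz ≤ fs/2 = 6.2 kHz, appears at 4.1 kHz.
51.6 kHz mod fs = 2 kHz.
2 kHz ≤ fs/2 = 6.2 kHz, appears at 2 kHz.
Distinct values: {1.05 kHz, 2 kHz, 4.1 kHz, 5 kHz}.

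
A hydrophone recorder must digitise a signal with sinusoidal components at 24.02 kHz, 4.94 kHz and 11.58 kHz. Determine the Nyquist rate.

Highest-frequency component: 24.02 kHz.
Nyquist rate = 2 × 24.02 kHz = 48.04 kHz.

48.04 kHz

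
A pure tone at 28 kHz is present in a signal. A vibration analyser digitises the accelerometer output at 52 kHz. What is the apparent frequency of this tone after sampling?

28 kHz > fs/2 = 26 kHz, folds to fs − 28 kHz = 24 kHz.

24 kHz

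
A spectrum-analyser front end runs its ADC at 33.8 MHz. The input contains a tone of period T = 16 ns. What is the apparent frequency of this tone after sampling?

5.1 MHz

T = 16 ns → f = 1/T = 62.5 MHz.
62.5 MHz mod fs = 28.7 MHz.
28.7 MHz > fs/2 = 16.9 MHz, folds to fs − 28.7 MHz = 5.1 MHz.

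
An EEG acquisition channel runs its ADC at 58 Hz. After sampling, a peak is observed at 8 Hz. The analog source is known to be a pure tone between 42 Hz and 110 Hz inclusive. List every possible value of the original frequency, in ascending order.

50 Hz, 66 Hz, 108 Hz

Frequencies that alias to 8 Hz are k·fs ± 8 Hz for integer k ≥ 0.
k=0: 8 Hz.
k=1: 50 Hz, 66 Hz.
k=2: 108 Hz, 124 Hz.
k=3: 166 Hz, 182 Hz.
Within [42 Hz, 110 Hz]: 50 Hz, 66 Hz, 108 Hz.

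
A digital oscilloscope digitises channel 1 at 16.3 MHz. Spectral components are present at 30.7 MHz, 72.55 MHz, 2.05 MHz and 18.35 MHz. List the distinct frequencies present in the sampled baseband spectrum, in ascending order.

fs/2 = 8.15 MHz.
30.7 MHz mod fs = 14.4 MHz.
14.4 MHz > fs/2 = 8.15 MHz, folds to fs − 14.4 MHz = 1.9 MHz.
72.55 MHz mod fs = 7.35 MHz.
7.35 MHz ≤ fs/2 = 8.15 MHz, appears at 7.35 MHz.
2.05 MHz ≤ fs/2 = 8.15 MHz, passes unchanged.
18.35 MHz mod fs = 2.05 MHz.
2.05 MHz ≤ fs/2 = 8.15 MHz, appears at 2.05 MHz.
Distinct values: {1.9 MHz, 2.05 MHz, 7.35 MHz}.

1.9 MHz, 2.05 MHz, 7.35 MHz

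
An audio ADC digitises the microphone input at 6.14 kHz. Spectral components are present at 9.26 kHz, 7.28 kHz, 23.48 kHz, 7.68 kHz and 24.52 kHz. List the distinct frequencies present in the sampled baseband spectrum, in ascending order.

0.04 kHz, 1.08 kHz, 1.14 kHz, 1.54 kHz, 3.02 kHz

fs/2 = 3.07 kHz.
9.26 kHz mod fs = 3.12 kHz.
3.12 kHz > fs/2 = 3.07 kHz, folds to fs − 3.12 kHz = 3.02 kHz.
7.28 kHz mod fs = 1.14 kHz.
1.14 kHz ≤ fs/2 = 3.07 kHz, appears at 1.14 kHz.
23.48 kHz mod fs = 5.06 kHz.
5.06 kHz > fs/2 = 3.07 kHz, folds to fs − 5.06 kHz = 1.08 kHz.
7.68 kHz mod fs = 1.54 kHz.
1.54 kHz ≤ fs/2 = 3.07 kHz, appears at 1.54 kHz.
24.52 kHz mod fs = 6.1 kHz.
6.1 kHz > fs/2 = 3.07 kHz, folds to fs − 6.1 kHz = 0.04 kHz.
Distinct values: {0.04 kHz, 1.08 kHz, 1.14 kHz, 1.54 kHz, 3.02 kHz}.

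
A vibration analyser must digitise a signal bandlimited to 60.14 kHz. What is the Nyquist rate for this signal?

Nyquist rate = 2 × 60.14 kHz = 120.28 kHz.

120.28 kHz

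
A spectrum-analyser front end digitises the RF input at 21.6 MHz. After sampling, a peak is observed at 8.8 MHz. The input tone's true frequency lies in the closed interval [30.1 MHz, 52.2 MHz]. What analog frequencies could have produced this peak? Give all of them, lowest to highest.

Frequencies that alias to 8.8 MHz are k·fs ± 8.8 MHz for integer k ≥ 0.
k=0: 8.8 MHz.
k=1: 12.8 MHz, 30.4 MHz.
k=2: 34.4 MHz, 52 MHz.
k=3: 56 MHz, 73.6 MHz.
Within [30.1 MHz, 52.2 MHz]: 30.4 MHz, 34.4 MHz, 52 MHz.

30.4 MHz, 34.4 MHz, 52 MHz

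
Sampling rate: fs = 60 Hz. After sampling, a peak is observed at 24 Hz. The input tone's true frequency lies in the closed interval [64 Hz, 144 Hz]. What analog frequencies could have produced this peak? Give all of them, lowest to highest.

84 Hz, 96 Hz, 144 Hz

Frequencies that alias to 24 Hz are k·fs ± 24 Hz for integer k ≥ 0.
k=0: 24 Hz.
k=1: 36 Hz, 84 Hz.
k=2: 96 Hz, 144 Hz.
k=3: 156 Hz, 204 Hz.
Within [64 Hz, 144 Hz]: 84 Hz, 96 Hz, 144 Hz.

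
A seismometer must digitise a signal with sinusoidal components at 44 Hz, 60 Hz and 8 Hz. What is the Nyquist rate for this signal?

Highest-frequency component: 60 Hz.
Nyquist rate = 2 × 60 Hz = 120 Hz.

120 Hz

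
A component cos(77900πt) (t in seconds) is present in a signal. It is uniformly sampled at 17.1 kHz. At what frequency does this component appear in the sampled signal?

ω = 77900π rad/s → f = ω/(2π) = 38950 Hz = 38.95 kHz.
38.95 kHz mod fs = 4.75 kHz.
4.75 kHz ≤ fs/2 = 8.55 kHz, appears at 4.75 kHz.

4.75 kHz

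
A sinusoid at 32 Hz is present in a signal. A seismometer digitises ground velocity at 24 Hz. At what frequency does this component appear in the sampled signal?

32 Hz mod fs = 8 Hz.
8 Hz ≤ fs/2 = 12 Hz, appears at 8 Hz.

8 Hz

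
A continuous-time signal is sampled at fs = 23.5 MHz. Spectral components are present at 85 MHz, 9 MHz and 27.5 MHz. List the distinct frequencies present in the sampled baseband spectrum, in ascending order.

fs/2 = 11.75 MHz.
85 MHz mod fs = 14.5 MHz.
14.5 MHz > fs/2 = 11.75 MHz, folds to fs − 14.5 MHz = 9 MHz.
9 MHz ≤ fs/2 = 11.75 MHz, passes unchanged.
27.5 MHz mod fs = 4 MHz.
4 MHz ≤ fs/2 = 11.75 MHz, appears at 4 MHz.
Distinct values: {4 MHz, 9 MHz}.

4 MHz, 9 MHz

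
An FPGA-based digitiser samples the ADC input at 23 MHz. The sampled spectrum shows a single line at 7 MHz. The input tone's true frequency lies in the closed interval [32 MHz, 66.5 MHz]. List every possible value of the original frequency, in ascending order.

Frequencies that alias to 7 MHz are k·fs ± 7 MHz for integer k ≥ 0.
k=0: 7 MHz.
k=1: 16 MHz, 30 MHz.
k=2: 39 MHz, 53 MHz.
k=3: 62 MHz, 76 MHz.
k=4: 85 MHz, 99 MHz.
Within [32 MHz, 66.5 MHz]: 39 MHz, 53 MHz, 62 MHz.

39 MHz, 53 MHz, 62 MHz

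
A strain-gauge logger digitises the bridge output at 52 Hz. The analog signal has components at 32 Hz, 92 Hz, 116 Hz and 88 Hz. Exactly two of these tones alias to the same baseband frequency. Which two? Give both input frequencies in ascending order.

92 Hz, 116 Hz

fs/2 = 26 Hz.
32 Hz > fs/2 = 26 Hz, folds to fs − 32 Hz = 20 Hz.
92 Hz mod fs = 40 Hz.
40 Hz > fs/2 = 26 Hz, folds to fs − 40 Hz = 12 Hz.
116 Hz mod fs = 12 Hz.
12 Hz ≤ fs/2 = 26 Hz, appears at 12 Hz.
88 Hz mod fs = 36 Hz.
36 Hz > fs/2 = 26 Hz, folds to fs − 36 Hz = 16 Hz.
92 Hz and 116 Hz both map to 12 Hz.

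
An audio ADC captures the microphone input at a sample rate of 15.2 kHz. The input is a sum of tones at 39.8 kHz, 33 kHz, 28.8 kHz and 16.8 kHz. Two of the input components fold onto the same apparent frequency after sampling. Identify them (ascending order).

16.8 kHz, 28.8 kHz

fs/2 = 7.6 kHz.
39.8 kHz mod fs = 9.4 kHz.
9.4 kHz > fs/2 = 7.6 kHz, folds to fs − 9.4 kHz = 5.8 kHz.
33 kHz mod fs = 2.6 kHz.
2.6 kHz ≤ fs/2 = 7.6 kHz, appears at 2.6 kHz.
28.8 kHz mod fs = 13.6 kHz.
13.6 kHz > fs/2 = 7.6 kHz, folds to fs − 13.6 kHz = 1.6 kHz.
16.8 kHz mod fs = 1.6 kHz.
1.6 kHz ≤ fs/2 = 7.6 kHz, appears at 1.6 kHz.
16.8 kHz and 28.8 kHz both map to 1.6 kHz.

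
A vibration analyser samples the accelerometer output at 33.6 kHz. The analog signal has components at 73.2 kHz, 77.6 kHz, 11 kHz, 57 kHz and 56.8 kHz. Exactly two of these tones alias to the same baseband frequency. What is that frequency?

10.4 kHz

fs/2 = 16.8 kHz.
73.2 kHz mod fs = 6 kHz.
6 kHz ≤ fs/2 = 16.8 kHz, appears at 6 kHz.
77.6 kHz mod fs = 10.4 kHz.
10.4 kHz ≤ fs/2 = 16.8 kHz, appears at 10.4 kHz.
11 kHz ≤ fs/2 = 16.8 kHz, passes unchanged.
57 kHz mod fs = 23.4 kHz.
23.4 kHz > fs/2 = 16.8 kHz, folds to fs − 23.4 kHz = 10.2 kHz.
56.8 kHz mod fs = 23.2 kHz.
23.2 kHz > fs/2 = 16.8 kHz, folds to fs − 23.2 kHz = 10.4 kHz.
56.8 kHz and 77.6 kHz both map to 10.4 kHz.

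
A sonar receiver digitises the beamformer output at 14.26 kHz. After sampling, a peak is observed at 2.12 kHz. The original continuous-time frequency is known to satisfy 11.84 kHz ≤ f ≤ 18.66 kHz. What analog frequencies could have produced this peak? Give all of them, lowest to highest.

12.14 kHz, 16.38 kHz

Frequencies that alias to 2.12 kHz are k·fs ± 2.12 kHz for integer k ≥ 0.
k=0: 2.12 kHz.
k=1: 12.14 kHz, 16.38 kHz.
k=2: 26.4 kHz, 30.64 kHz.
Within [11.84 kHz, 18.66 kHz]: 12.14 kHz, 16.38 kHz.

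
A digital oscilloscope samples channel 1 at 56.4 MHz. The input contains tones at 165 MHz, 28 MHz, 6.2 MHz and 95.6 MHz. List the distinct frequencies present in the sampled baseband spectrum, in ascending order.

fs/2 = 28.2 MHz.
165 MHz mod fs = 52.2 MHz.
52.2 MHz > fs/2 = 28.2 MHz, folds to fs − 52.2 MHz = 4.2 MHz.
28 MHz ≤ fs/2 = 28.2 MHz, passes unchanged.
6.2 MHz ≤ fs/2 = 28.2 MHz, passes unchanged.
95.6 MHz mod fs = 39.2 MHz.
39.2 MHz > fs/2 = 28.2 MHz, folds to fs − 39.2 MHz = 17.2 MHz.
Distinct values: {4.2 MHz, 6.2 MHz, 17.2 MHz, 28 MHz}.

4.2 MHz, 6.2 MHz, 17.2 MHz, 28 MHz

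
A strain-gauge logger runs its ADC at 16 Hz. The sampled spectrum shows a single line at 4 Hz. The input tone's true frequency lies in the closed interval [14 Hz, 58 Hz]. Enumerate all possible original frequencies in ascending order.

Frequencies that alias to 4 Hz are k·fs ± 4 Hz for integer k ≥ 0.
k=0: 4 Hz.
k=1: 12 Hz, 20 Hz.
k=2: 28 Hz, 36 Hz.
k=3: 44 Hz, 52 Hz.
k=4: 60 Hz, 68 Hz.
Within [14 Hz, 58 Hz]: 20 Hz, 28 Hz, 36 Hz, 44 Hz, 52 Hz.

20 Hz, 28 Hz, 36 Hz, 44 Hz, 52 Hz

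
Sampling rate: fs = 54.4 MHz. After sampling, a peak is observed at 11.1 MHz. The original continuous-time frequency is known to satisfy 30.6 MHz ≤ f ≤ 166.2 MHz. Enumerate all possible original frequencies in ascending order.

43.3 MHz, 65.5 MHz, 97.7 MHz, 119.9 MHz, 152.1 MHz

Frequencies that alias to 11.1 MHz are k·fs ± 11.1 MHz for integer k ≥ 0.
k=0: 11.1 MHz.
k=1: 43.3 MHz, 65.5 MHz.
k=2: 97.7 MHz, 119.9 MHz.
k=3: 152.1 MHz, 174.3 MHz.
k=4: 206.5 MHz, 228.7 MHz.
Within [30.6 MHz, 166.2 MHz]: 43.3 MHz, 65.5 MHz, 97.7 MHz, 119.9 MHz, 152.1 MHz.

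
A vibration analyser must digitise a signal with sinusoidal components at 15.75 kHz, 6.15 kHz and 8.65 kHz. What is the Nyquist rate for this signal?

Highest-frequency component: 15.75 kHz.
Nyquist rate = 2 × 15.75 kHz = 31.5 kHz.

31.5 kHz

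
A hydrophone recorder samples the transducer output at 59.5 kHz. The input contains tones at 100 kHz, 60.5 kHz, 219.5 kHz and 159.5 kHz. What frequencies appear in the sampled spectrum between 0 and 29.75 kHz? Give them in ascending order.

1 kHz, 18.5 kHz, 19 kHz

fs/2 = 29.75 kHz.
100 kHz mod fs = 40.5 kHz.
40.5 kHz > fs/2 = 29.75 kHz, folds to fs − 40.5 kHz = 19 kHz.
60.5 kHz mod fs = 1 kHz.
1 kHz ≤ fs/2 = 29.75 kHz, appears at 1 kHz.
219.5 kHz mod fs = 41 kHz.
41 kHz > fs/2 = 29.75 kHz, folds to fs − 41 kHz = 18.5 kHz.
159.5 kHz mod fs = 40.5 kHz.
40.5 kHz > fs/2 = 29.75 kHz, folds to fs − 40.5 kHz = 19 kHz.
Distinct values: {1 kHz, 18.5 kHz, 19 kHz}.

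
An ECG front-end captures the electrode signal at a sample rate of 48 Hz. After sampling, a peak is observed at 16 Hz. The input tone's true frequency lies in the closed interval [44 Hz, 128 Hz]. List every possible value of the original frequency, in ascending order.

Frequencies that alias to 16 Hz are k·fs ± 16 Hz for integer k ≥ 0.
k=0: 16 Hz.
k=1: 32 Hz, 64 Hz.
k=2: 80 Hz, 112 Hz.
k=3: 128 Hz, 160 Hz.
k=4: 176 Hz, 208 Hz.
Within [44 Hz, 128 Hz]: 64 Hz, 80 Hz, 112 Hz, 128 Hz.

64 Hz, 80 Hz, 112 Hz, 128 Hz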